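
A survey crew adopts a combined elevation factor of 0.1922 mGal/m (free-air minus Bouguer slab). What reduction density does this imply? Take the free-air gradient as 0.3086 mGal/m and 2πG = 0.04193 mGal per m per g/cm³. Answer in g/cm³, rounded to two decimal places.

0.1922 = 0.3086 − 0.04193 × ρ
ρ = (0.3086 − 0.1922) / 0.04193 = 2.78 g/cm³

2.78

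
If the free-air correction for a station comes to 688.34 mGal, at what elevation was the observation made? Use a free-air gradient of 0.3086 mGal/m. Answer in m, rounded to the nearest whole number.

2231

h = 688.34 / 0.3086 = 2230.52 m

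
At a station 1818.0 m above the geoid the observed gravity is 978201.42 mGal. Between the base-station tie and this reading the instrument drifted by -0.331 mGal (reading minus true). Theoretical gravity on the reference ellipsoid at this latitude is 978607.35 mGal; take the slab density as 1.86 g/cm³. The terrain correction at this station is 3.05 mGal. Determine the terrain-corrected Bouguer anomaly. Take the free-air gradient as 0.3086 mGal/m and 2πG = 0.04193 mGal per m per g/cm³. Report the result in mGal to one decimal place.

16.7

Drift-corrected reading = 978201.42 − (-0.331) = 978201.751 mGal
Free-air correction = 0.3086 × 1818.0 = 561.03 mGal
Free-air anomaly = 978201.751 − 978607.35 + (561.03) = 155.431 mGal
Bouguer slab correction = 0.04193 × 1.86 × 1818.0 = 141.79 mGal
Simple Bouguer anomaly = 155.431 − (141.79) = 13.641 mGal
Complete Bouguer anomaly = 13.641 + 3.05 = 16.691 mGal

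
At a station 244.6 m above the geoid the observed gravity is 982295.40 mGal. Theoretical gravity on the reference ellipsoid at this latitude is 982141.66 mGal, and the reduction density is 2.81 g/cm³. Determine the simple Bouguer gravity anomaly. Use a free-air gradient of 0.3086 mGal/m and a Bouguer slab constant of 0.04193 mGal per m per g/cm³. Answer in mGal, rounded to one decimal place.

200.4

Free-air correction = 0.3086 × 244.6 = 75.48 mGal
Free-air anomaly = 982295.40 − 982141.66 + (75.48) = 229.22 mGal
Bouguer slab correction = 0.04193 × 2.81 × 244.6 = 28.82 mGal
Simple Bouguer anomaly = 229.22 − (28.82) = 200.40 mGal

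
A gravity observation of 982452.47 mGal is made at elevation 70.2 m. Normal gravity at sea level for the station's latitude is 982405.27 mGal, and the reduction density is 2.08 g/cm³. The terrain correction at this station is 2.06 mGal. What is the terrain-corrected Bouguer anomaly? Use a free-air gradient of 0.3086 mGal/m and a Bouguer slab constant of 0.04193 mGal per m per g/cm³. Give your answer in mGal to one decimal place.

64.8

Free-air correction = 0.3086 × 70.2 = 21.66 mGal
Free-air anomaly = 982452.47 − 982405.27 + (21.66) = 68.86 mGal
Bouguer slab correction = 0.04193 × 2.08 × 70.2 = 6.12 mGal
Simple Bouguer anomaly = 68.86 − (6.12) = 62.74 mGal
Complete Bouguer anomaly = 62.74 + 2.06 = 64.80 mGal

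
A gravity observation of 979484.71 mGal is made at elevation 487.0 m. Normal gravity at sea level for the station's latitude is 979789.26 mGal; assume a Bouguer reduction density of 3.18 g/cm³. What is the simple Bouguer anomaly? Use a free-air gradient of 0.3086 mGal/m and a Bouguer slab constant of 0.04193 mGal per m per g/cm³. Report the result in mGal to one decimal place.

-219.2

Free-air correction = 0.3086 × 487.0 = 150.29 mGal
Free-air anomaly = 979484.71 − 979789.26 + (150.29) = -154.26 mGal
Bouguer slab correction = 0.04193 × 3.18 × 487.0 = 64.94 mGal
Simple Bouguer anomaly = -154.26 − (64.94) = -219.20 mGal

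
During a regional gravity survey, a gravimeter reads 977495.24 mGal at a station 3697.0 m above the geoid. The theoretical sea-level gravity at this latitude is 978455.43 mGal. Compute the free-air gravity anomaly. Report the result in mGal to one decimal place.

180.7

Free-air correction = 0.3086 × 3697.0 = 1140.89 mGal
Free-air anomaly = 977495.24 − 978455.43 + (1140.89) = 180.70 mGal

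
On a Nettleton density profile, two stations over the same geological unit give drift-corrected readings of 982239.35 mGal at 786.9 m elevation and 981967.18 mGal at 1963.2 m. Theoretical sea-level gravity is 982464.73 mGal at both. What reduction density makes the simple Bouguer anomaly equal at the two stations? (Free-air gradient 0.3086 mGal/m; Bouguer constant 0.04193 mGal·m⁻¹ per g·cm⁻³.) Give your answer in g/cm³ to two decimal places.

Δg_obs = 981967.18 − 982239.35 = -272.17 mGal over Δh = 1963.2 − 786.9 = 1176.3 m
Equal Bouguer anomalies ⇒ Δg_obs + (0.3086 − 0.04193ρ)·Δh = 0
0.3086 − 0.04193ρ = −Δg_obs/Δh = 0.23138
ρ = (0.3086 − 0.23138) / 0.04193 = 1.84 g/cm³

1.84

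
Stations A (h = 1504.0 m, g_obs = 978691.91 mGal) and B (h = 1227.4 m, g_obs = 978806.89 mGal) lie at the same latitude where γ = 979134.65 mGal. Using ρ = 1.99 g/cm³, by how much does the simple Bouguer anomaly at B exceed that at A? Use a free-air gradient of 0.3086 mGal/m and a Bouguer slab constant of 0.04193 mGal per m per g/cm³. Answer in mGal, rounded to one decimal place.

52.7

Δg_SB(A) = 978691.91 − 979134.65 + 0.3086×1504.0 − 0.04193×1.99×1504.0 = -104.10 mGal
Δg_SB(B) = 978806.89 − 979134.65 + 0.3086×1227.4 − 0.04193×1.99×1227.4 = -51.40 mGal
Difference = -51.40 − (-104.10) = 52.70 mGal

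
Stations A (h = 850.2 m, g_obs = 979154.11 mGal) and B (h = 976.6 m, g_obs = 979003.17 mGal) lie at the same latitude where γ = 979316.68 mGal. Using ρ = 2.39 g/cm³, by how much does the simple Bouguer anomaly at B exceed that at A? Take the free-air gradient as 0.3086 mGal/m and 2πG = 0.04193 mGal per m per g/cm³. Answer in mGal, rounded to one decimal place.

Δg_SB(A) = 979154.11 − 979316.68 + 0.3086×850.2 − 0.04193×2.39×850.2 = 14.60 mGal
Δg_SB(B) = 979003.17 − 979316.68 + 0.3086×976.6 − 0.04193×2.39×976.6 = -110.00 mGal
Difference = -110.00 − (14.60) = -124.60 mGal

-124.6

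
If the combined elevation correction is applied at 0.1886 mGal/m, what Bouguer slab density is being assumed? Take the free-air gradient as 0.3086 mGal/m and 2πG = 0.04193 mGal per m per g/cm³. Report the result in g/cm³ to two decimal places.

0.1886 = 0.3086 − 0.04193 × ρ
ρ = (0.3086 − 0.1886) / 0.04193 = 2.86 g/cm³

2.86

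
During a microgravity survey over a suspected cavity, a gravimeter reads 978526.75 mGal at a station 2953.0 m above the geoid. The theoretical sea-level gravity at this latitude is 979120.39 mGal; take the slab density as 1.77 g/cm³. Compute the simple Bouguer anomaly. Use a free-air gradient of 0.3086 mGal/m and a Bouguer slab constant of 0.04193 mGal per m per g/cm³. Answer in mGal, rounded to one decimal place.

Free-air correction = 0.3086 × 2953.0 = 911.30 mGal
Free-air anomaly = 978526.75 − 979120.39 + (911.30) = 317.66 mGal
Bouguer slab correction = 0.04193 × 1.77 × 2953.0 = 219.16 mGal
Simple Bouguer anomaly = 317.66 − (219.16) = 98.50 mGal

98.5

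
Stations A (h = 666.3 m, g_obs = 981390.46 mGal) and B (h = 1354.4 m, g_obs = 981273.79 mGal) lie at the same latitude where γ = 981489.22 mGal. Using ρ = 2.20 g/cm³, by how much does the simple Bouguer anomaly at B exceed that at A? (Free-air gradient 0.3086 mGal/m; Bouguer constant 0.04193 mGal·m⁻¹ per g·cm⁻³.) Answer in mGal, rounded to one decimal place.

Δg_SB(A) = 981390.46 − 981489.22 + 0.3086×666.3 − 0.04193×2.20×666.3 = 45.40 mGal
Δg_SB(B) = 981273.79 − 981489.22 + 0.3086×1354.4 − 0.04193×2.20×1354.4 = 77.60 mGal
Difference = 77.60 − (45.40) = 32.20 mGal

32.2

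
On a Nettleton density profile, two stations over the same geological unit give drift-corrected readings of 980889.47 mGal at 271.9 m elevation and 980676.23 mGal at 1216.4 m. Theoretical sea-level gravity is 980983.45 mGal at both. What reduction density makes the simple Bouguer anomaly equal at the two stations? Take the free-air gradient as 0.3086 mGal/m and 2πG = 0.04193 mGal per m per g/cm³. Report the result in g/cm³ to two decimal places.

Δg_obs = 980676.23 − 980889.47 = -213.24 mGal over Δh = 1216.4 − 271.9 = 944.5 m
Equal Bouguer anomalies ⇒ Δg_obs + (0.3086 − 0.04193ρ)·Δh = 0
0.3086 − 0.04193ρ = −Δg_obs/Δh = 0.22577
ρ = (0.3086 − 0.22577) / 0.04193 = 1.98 g/cm³

1.98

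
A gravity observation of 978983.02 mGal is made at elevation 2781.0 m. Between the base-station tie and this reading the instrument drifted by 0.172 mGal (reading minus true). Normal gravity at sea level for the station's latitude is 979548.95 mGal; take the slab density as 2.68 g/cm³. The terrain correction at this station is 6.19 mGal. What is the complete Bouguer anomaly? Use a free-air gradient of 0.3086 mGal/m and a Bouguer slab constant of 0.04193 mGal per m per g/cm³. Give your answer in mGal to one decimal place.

Drift-corrected reading = 978983.02 − (0.172) = 978982.848 mGal
Free-air correction = 0.3086 × 2781.0 = 858.22 mGal
Free-air anomaly = 978982.848 − 979548.95 + (858.22) = 292.118 mGal
Bouguer slab correction = 0.04193 × 2.68 × 2781.0 = 312.51 mGal
Simple Bouguer anomaly = 292.118 − (312.51) = -20.392 mGal
Complete Bouguer anomaly = -20.392 + 6.19 = -14.202 mGal

-14.2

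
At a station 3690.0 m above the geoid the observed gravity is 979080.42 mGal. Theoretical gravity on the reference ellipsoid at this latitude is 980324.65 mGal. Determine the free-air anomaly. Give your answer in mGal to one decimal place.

Free-air correction = 0.3086 × 3690.0 = 1138.73 mGal
Free-air anomaly = 979080.42 − 980324.65 + (1138.73) = -105.50 mGal

-105.5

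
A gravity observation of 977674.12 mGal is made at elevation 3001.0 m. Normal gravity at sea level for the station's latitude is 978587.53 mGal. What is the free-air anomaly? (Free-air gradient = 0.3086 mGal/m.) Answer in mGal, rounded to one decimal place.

12.7

Free-air correction = 0.3086 × 3001.0 = 926.11 mGal
Free-air anomaly = 977674.12 − 978587.53 + (926.11) = 12.70 mGal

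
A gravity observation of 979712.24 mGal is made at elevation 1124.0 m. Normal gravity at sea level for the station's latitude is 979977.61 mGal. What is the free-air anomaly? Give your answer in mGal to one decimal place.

Free-air correction = 0.3086 × 1124.0 = 346.87 mGal
Free-air anomaly = 979712.24 − 979977.61 + (346.87) = 81.50 mGal

81.5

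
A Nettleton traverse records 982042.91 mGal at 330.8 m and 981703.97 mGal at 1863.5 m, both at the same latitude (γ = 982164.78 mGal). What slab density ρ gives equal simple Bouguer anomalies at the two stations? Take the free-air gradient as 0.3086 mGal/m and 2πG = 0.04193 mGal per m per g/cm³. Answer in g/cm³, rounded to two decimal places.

Δg_obs = 981703.97 − 982042.91 = -338.94 mGal over Δh = 1863.5 − 330.8 = 1532.7 m
Equal Bouguer anomalies ⇒ Δg_obs + (0.3086 − 0.04193ρ)·Δh = 0
0.3086 − 0.04193ρ = −Δg_obs/Δh = 0.22114
ρ = (0.3086 − 0.22114) / 0.04193 = 2.09 g/cm³

2.09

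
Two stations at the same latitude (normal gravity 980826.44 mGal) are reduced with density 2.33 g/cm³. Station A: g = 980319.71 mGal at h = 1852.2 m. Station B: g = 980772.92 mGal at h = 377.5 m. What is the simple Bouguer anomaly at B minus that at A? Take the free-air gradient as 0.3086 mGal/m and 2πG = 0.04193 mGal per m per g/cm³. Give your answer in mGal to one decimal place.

Δg_SB(A) = 980319.71 − 980826.44 + 0.3086×1852.2 − 0.04193×2.33×1852.2 = -116.10 mGal
Δg_SB(B) = 980772.92 − 980826.44 + 0.3086×377.5 − 0.04193×2.33×377.5 = 26.10 mGal
Difference = 26.10 − (-116.10) = 142.20 mGal

142.2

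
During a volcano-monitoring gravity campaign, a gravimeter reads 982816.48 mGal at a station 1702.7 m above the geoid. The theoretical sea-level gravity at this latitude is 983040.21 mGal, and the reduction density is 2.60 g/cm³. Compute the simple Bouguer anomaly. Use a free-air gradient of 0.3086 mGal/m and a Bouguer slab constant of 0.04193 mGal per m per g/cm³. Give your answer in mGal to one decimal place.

116.1

Free-air correction = 0.3086 × 1702.7 = 525.45 mGal
Free-air anomaly = 982816.48 − 983040.21 + (525.45) = 301.72 mGal
Bouguer slab correction = 0.04193 × 2.60 × 1702.7 = 185.62 mGal
Simple Bouguer anomaly = 301.72 − (185.62) = 116.10 mGal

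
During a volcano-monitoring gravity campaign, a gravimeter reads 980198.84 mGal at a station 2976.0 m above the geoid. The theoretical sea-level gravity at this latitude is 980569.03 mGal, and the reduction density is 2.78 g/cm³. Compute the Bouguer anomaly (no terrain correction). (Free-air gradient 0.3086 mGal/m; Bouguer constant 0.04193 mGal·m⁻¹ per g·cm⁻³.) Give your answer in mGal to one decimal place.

Free-air correction = 0.3086 × 2976.0 = 918.39 mGal
Free-air anomaly = 980198.84 − 980569.03 + (918.39) = 548.20 mGal
Bouguer slab correction = 0.04193 × 2.78 × 2976.0 = 346.90 mGal
Simple Bouguer anomaly = 548.20 − (346.90) = 201.30 mGal

201.3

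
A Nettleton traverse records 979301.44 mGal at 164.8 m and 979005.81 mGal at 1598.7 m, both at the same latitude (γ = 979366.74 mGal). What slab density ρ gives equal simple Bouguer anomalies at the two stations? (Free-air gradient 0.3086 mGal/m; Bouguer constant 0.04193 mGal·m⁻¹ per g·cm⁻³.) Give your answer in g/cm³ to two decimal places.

Δg_obs = 979005.81 − 979301.44 = -295.63 mGal over Δh = 1598.7 − 164.8 = 1433.9 m
Equal Bouguer anomalies ⇒ Δg_obs + (0.3086 − 0.04193ρ)·Δh = 0
0.3086 − 0.04193ρ = −Δg_obs/Δh = 0.20617
ρ = (0.3086 − 0.20617) / 0.04193 = 2.44 g/cm³

2.44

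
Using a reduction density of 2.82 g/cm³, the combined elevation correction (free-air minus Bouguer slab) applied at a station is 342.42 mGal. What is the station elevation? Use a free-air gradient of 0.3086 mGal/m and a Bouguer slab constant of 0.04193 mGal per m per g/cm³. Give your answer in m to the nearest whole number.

1799

Combined gradient = 0.3086 − 0.04193 × 2.82 = 0.1903574 mGal/m
h = 342.42 / 0.1903574 = 1798.83 m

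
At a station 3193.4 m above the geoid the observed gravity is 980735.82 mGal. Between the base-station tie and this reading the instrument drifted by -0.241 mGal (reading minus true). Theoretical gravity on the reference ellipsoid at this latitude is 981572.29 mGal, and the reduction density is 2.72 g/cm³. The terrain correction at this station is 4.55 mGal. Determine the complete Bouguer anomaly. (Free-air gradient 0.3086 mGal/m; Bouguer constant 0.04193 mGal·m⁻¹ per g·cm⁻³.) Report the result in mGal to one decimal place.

Drift-corrected reading = 980735.82 − (-0.241) = 980736.061 mGal
Free-air correction = 0.3086 × 3193.4 = 985.48 mGal
Free-air anomaly = 980736.061 − 981572.29 + (985.48) = 149.251 mGal
Bouguer slab correction = 0.04193 × 2.72 × 3193.4 = 364.21 mGal
Simple Bouguer anomaly = 149.251 − (364.21) = -214.959 mGal
Complete Bouguer anomaly = -214.959 + 4.55 = -210.409 mGal

-210.4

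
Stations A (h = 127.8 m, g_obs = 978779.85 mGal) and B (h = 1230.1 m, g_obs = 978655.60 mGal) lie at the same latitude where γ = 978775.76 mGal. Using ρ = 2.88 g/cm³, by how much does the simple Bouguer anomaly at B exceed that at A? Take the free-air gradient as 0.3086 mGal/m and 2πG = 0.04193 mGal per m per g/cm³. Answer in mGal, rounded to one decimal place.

82.8

Δg_SB(A) = 978779.85 − 978775.76 + 0.3086×127.8 − 0.04193×2.88×127.8 = 28.10 mGal
Δg_SB(B) = 978655.60 − 978775.76 + 0.3086×1230.1 − 0.04193×2.88×1230.1 = 110.90 mGal
Difference = 110.90 − (28.10) = 82.80 mGal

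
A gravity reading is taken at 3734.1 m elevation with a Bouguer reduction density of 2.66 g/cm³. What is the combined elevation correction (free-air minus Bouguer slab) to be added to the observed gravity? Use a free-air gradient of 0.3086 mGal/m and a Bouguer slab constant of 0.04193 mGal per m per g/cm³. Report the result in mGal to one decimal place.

735.9

Combined gradient = 0.3086 − 0.04193 × 2.66 = 0.1970662 mGal/m
Combined elevation correction = 0.1970662 × 3734.1 = 735.9 mGal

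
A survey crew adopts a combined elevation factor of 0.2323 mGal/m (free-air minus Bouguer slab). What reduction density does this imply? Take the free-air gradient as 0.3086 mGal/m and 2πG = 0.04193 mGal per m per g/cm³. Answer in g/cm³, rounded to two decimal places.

1.82

0.2323 = 0.3086 − 0.04193 × ρ
ρ = (0.3086 − 0.2323) / 0.04193 = 1.82 g/cm³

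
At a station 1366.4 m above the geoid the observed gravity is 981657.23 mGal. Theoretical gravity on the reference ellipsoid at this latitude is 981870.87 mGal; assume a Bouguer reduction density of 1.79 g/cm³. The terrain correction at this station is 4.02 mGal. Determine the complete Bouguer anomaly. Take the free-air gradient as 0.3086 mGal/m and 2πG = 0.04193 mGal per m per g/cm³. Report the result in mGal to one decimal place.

Free-air correction = 0.3086 × 1366.4 = 421.67 mGal
Free-air anomaly = 981657.23 − 981870.87 + (421.67) = 208.03 mGal
Bouguer slab correction = 0.04193 × 1.79 × 1366.4 = 102.55 mGal
Simple Bouguer anomaly = 208.03 − (102.55) = 105.48 mGal
Complete Bouguer anomaly = 105.48 + 4.02 = 109.50 mGal

109.5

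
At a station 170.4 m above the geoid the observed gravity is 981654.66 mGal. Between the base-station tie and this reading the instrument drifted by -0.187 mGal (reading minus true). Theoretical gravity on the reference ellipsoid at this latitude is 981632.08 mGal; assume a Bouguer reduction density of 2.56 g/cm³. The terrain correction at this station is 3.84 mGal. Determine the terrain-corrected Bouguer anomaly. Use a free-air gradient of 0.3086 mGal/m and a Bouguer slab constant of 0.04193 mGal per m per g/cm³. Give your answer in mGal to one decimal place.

60.9

Drift-corrected reading = 981654.66 − (-0.187) = 981654.847 mGal
Free-air correction = 0.3086 × 170.4 = 52.59 mGal
Free-air anomaly = 981654.847 − 981632.08 + (52.59) = 75.357 mGal
Bouguer slab correction = 0.04193 × 2.56 × 170.4 = 18.29 mGal
Simple Bouguer anomaly = 75.357 − (18.29) = 57.067 mGal
Complete Bouguer anomaly = 57.067 + 3.84 = 60.907 mGal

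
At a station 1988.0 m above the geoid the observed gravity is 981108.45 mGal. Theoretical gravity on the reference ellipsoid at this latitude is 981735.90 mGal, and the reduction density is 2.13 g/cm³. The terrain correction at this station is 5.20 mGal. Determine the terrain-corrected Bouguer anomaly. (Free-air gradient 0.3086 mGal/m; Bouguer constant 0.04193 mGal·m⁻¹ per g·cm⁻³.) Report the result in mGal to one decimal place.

-186.3

Free-air correction = 0.3086 × 1988.0 = 613.50 mGal
Free-air anomaly = 981108.45 − 981735.90 + (613.50) = -13.95 mGal
Bouguer slab correction = 0.04193 × 2.13 × 1988.0 = 177.55 mGal
Simple Bouguer anomaly = -13.95 − (177.55) = -191.50 mGal
Complete Bouguer anomaly = -191.50 + 5.20 = -186.30 mGal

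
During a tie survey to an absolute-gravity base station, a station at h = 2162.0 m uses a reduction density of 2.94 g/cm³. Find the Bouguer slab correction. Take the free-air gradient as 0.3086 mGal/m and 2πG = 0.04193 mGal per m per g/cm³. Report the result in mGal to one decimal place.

Bouguer slab correction = 0.04193 × 2.94 × 2162.0 = 266.5 mGal

266.5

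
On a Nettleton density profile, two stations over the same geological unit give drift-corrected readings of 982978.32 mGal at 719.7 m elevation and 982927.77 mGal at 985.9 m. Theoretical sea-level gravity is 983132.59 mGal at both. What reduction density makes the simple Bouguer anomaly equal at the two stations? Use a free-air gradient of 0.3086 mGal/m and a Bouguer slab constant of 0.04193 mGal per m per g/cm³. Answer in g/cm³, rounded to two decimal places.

Δg_obs = 982927.77 − 982978.32 = -50.55 mGal over Δh = 985.9 − 719.7 = 266.2 m
Equal Bouguer anomalies ⇒ Δg_obs + (0.3086 − 0.04193ρ)·Δh = 0
0.3086 − 0.04193ρ = −Δg_obs/Δh = 0.18989
ρ = (0.3086 − 0.18989) / 0.04193 = 2.83 g/cm³

2.83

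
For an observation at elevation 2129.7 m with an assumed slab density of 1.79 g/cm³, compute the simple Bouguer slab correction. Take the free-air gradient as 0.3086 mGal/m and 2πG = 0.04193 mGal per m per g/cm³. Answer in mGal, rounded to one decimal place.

Bouguer slab correction = 0.04193 × 1.79 × 2129.7 = 159.8 mGal

159.8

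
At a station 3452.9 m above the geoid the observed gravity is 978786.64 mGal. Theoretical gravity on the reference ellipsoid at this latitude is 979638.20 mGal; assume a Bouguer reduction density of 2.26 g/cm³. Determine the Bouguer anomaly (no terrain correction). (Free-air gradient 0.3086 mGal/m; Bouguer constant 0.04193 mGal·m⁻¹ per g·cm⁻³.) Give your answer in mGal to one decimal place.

-113.2

Free-air correction = 0.3086 × 3452.9 = 1065.56 mGal
Free-air anomaly = 978786.64 − 979638.20 + (1065.56) = 214.00 mGal
Bouguer slab correction = 0.04193 × 2.26 × 3452.9 = 327.20 mGal
Simple Bouguer anomaly = 214.00 − (327.20) = -113.20 mGal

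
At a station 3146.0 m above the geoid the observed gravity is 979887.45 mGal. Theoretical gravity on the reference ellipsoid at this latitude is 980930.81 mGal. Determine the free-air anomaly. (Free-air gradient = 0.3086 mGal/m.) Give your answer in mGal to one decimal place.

Free-air correction = 0.3086 × 3146.0 = 970.86 mGal
Free-air anomaly = 979887.45 − 980930.81 + (970.86) = -72.50 mGal

-72.5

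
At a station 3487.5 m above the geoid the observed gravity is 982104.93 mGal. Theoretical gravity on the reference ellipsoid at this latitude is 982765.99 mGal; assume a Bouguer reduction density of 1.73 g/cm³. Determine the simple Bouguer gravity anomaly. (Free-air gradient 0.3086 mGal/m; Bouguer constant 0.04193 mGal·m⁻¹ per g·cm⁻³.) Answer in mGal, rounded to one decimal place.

Free-air correction = 0.3086 × 3487.5 = 1076.24 mGal
Free-air anomaly = 982104.93 − 982765.99 + (1076.24) = 415.18 mGal
Bouguer slab correction = 0.04193 × 1.73 × 3487.5 = 252.98 mGal
Simple Bouguer anomaly = 415.18 − (252.98) = 162.20 mGal

162.2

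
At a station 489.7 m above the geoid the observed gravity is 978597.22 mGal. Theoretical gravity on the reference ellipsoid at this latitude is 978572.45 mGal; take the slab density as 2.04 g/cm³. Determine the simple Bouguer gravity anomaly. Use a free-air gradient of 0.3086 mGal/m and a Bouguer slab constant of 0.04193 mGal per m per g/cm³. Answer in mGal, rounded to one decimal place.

134.0

Free-air correction = 0.3086 × 489.7 = 151.12 mGal
Free-air anomaly = 978597.22 − 978572.45 + (151.12) = 175.89 mGal
Bouguer slab correction = 0.04193 × 2.04 × 489.7 = 41.89 mGal
Simple Bouguer anomaly = 175.89 − (41.89) = 134.00 mGal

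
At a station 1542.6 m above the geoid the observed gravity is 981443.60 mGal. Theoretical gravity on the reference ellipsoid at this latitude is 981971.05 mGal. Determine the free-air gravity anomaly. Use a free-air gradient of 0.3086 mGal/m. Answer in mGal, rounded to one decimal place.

-51.4

Free-air correction = 0.3086 × 1542.6 = 476.05 mGal
Free-air anomaly = 981443.60 − 981971.05 + (476.05) = -51.40 mGal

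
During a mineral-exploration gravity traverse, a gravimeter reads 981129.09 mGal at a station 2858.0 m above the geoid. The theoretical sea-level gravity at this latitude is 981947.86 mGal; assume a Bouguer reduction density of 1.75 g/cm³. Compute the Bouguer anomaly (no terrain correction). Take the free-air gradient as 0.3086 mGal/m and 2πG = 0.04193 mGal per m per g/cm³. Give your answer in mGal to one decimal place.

Free-air correction = 0.3086 × 2858.0 = 881.98 mGal
Free-air anomaly = 981129.09 − 981947.86 + (881.98) = 63.21 mGal
Bouguer slab correction = 0.04193 × 1.75 × 2858.0 = 209.71 mGal
Simple Bouguer anomaly = 63.21 − (209.71) = -146.50 mGal

-146.5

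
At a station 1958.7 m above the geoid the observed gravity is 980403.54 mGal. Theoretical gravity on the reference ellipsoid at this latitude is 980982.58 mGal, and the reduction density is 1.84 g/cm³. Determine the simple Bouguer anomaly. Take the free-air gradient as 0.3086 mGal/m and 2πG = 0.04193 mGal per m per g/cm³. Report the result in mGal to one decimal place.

-125.7

Free-air correction = 0.3086 × 1958.7 = 604.45 mGal
Free-air anomaly = 980403.54 − 980982.58 + (604.45) = 25.41 mGal
Bouguer slab correction = 0.04193 × 1.84 × 1958.7 = 151.12 mGal
Simple Bouguer anomaly = 25.41 − (151.12) = -125.71 mGal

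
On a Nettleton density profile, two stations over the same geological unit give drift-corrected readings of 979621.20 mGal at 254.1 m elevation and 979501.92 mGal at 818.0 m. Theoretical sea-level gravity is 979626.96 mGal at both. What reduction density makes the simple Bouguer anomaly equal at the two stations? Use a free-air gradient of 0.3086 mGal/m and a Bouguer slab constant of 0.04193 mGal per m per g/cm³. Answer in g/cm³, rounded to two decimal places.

2.32

Δg_obs = 979501.92 − 979621.20 = -119.28 mGal over Δh = 818.0 − 254.1 = 563.9 m
Equal Bouguer anomalies ⇒ Δg_obs + (0.3086 − 0.04193ρ)·Δh = 0
0.3086 − 0.04193ρ = −Δg_obs/Δh = 0.21153
ρ = (0.3086 − 0.21153) / 0.04193 = 2.32 g/cm³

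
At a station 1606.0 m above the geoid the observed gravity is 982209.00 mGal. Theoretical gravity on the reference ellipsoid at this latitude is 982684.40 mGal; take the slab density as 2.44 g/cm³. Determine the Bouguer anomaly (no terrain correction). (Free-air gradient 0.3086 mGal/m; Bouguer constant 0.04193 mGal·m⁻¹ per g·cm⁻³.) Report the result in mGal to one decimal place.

-144.1

Free-air correction = 0.3086 × 1606.0 = 495.61 mGal
Free-air anomaly = 982209.00 − 982684.40 + (495.61) = 20.21 mGal
Bouguer slab correction = 0.04193 × 2.44 × 1606.0 = 164.31 mGal
Simple Bouguer anomaly = 20.21 − (164.31) = -144.10 mGal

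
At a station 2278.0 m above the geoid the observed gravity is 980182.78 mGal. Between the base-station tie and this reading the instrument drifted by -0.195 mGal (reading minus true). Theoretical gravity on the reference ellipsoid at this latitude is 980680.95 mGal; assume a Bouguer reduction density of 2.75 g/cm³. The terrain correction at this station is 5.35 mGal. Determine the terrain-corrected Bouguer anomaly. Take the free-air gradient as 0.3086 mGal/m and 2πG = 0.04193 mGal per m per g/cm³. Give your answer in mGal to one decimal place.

Drift-corrected reading = 980182.78 − (-0.195) = 980182.975 mGal
Free-air correction = 0.3086 × 2278.0 = 702.99 mGal
Free-air anomaly = 980182.975 − 980680.95 + (702.99) = 205.015 mGal
Bouguer slab correction = 0.04193 × 2.75 × 2278.0 = 262.67 mGal
Simple Bouguer anomaly = 205.015 − (262.67) = -57.655 mGal
Complete Bouguer anomaly = -57.655 + 5.35 = -52.305 mGal

-52.3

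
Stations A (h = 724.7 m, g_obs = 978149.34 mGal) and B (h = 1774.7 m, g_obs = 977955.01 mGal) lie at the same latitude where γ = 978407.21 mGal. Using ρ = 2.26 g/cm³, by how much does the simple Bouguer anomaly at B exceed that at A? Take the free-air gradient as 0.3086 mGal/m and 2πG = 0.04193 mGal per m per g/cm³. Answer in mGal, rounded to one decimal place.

Δg_SB(A) = 978149.34 − 978407.21 + 0.3086×724.7 − 0.04193×2.26×724.7 = -102.90 mGal
Δg_SB(B) = 977955.01 − 978407.21 + 0.3086×1774.7 − 0.04193×2.26×1774.7 = -72.70 mGal
Difference = -72.70 − (-102.90) = 30.20 mGal

30.2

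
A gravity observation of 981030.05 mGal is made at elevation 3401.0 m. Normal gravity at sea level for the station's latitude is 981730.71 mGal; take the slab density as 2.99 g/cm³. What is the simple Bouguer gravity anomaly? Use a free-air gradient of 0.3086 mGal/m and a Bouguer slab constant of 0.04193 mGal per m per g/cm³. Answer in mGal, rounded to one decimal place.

Free-air correction = 0.3086 × 3401.0 = 1049.55 mGal
Free-air anomaly = 981030.05 − 981730.71 + (1049.55) = 348.89 mGal
Bouguer slab correction = 0.04193 × 2.99 × 3401.0 = 426.39 mGal
Simple Bouguer anomaly = 348.89 − (426.39) = -77.50 mGal

-77.5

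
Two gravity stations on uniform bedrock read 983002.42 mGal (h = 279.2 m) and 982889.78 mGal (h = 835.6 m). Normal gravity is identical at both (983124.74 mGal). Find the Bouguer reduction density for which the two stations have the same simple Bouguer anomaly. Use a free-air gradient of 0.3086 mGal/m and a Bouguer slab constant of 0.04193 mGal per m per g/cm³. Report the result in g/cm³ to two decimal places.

2.53

Δg_obs = 982889.78 − 983002.42 = -112.64 mGal over Δh = 835.6 − 279.2 = 556.4 m
Equal Bouguer anomalies ⇒ Δg_obs + (0.3086 − 0.04193ρ)·Δh = 0
0.3086 − 0.04193ρ = −Δg_obs/Δh = 0.20244
ρ = (0.3086 − 0.20244) / 0.04193 = 2.53 g/cm³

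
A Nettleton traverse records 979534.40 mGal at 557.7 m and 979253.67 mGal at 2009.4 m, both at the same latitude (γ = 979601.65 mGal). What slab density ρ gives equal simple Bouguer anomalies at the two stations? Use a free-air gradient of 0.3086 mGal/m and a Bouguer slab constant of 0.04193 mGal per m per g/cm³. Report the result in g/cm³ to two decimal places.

Δg_obs = 979253.67 − 979534.40 = -280.73 mGal over Δh = 2009.4 − 557.7 = 1451.7 m
Equal Bouguer anomalies ⇒ Δg_obs + (0.3086 − 0.04193ρ)·Δh = 0
0.3086 − 0.04193ρ = −Δg_obs/Δh = 0.19338
ρ = (0.3086 − 0.19338) / 0.04193 = 2.75 g/cm³

2.75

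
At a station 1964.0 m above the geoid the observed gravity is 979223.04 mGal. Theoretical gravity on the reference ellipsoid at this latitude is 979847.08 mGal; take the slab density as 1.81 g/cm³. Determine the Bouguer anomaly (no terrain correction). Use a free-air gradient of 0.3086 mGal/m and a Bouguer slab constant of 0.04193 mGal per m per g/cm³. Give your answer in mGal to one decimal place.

-167.0

Free-air correction = 0.3086 × 1964.0 = 606.09 mGal
Free-air anomaly = 979223.04 − 979847.08 + (606.09) = -17.95 mGal
Bouguer slab correction = 0.04193 × 1.81 × 1964.0 = 149.05 mGal
Simple Bouguer anomaly = -17.95 − (149.05) = -167.00 mGal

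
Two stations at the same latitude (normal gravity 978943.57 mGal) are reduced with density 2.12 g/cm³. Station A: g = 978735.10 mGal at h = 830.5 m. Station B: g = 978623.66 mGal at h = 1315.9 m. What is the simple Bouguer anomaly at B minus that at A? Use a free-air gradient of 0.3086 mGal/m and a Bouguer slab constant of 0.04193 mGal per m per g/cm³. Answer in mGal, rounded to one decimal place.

Δg_SB(A) = 978735.10 − 978943.57 + 0.3086×830.5 − 0.04193×2.12×830.5 = -26.00 mGal
Δg_SB(B) = 978623.66 − 978943.57 + 0.3086×1315.9 − 0.04193×2.12×1315.9 = -30.80 mGal
Difference = -30.80 − (-26.00) = -4.80 mGal

-4.8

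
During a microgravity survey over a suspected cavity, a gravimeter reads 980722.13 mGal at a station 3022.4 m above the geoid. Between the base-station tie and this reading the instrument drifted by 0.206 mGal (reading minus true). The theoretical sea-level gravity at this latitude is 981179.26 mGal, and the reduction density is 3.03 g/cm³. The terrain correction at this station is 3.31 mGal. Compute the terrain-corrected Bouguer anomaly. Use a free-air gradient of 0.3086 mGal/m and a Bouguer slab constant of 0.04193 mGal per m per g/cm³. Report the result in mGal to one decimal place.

Drift-corrected reading = 980722.13 − (0.206) = 980721.924 mGal
Free-air correction = 0.3086 × 3022.4 = 932.71 mGal
Free-air anomaly = 980721.924 − 981179.26 + (932.71) = 475.374 mGal
Bouguer slab correction = 0.04193 × 3.03 × 3022.4 = 383.99 mGal
Simple Bouguer anomaly = 475.374 − (383.99) = 91.384 mGal
Complete Bouguer anomaly = 91.384 + 3.31 = 94.694 mGal

94.7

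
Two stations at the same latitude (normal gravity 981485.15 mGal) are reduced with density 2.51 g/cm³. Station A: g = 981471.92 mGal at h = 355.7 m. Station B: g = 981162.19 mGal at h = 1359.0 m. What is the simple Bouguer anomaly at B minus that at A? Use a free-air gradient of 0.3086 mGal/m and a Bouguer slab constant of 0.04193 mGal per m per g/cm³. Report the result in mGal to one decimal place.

-105.7

Δg_SB(A) = 981471.92 − 981485.15 + 0.3086×355.7 − 0.04193×2.51×355.7 = 59.10 mGal
Δg_SB(B) = 981162.19 − 981485.15 + 0.3086×1359.0 − 0.04193×2.51×1359.0 = -46.60 mGal
Difference = -46.60 − (59.10) = -105.70 mGal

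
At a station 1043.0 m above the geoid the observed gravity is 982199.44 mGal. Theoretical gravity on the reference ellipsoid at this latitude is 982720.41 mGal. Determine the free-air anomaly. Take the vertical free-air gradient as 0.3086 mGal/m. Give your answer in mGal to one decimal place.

-199.1

Free-air correction = 0.3086 × 1043.0 = 321.87 mGal
Free-air anomaly = 982199.44 − 982720.41 + (321.87) = -199.10 mGal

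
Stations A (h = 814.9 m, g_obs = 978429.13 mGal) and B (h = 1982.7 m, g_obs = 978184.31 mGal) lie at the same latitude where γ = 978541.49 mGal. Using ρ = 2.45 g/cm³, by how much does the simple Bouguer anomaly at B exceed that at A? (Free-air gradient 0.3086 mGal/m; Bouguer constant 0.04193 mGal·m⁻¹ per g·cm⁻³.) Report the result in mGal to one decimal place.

Δg_SB(A) = 978429.13 − 978541.49 + 0.3086×814.9 − 0.04193×2.45×814.9 = 55.40 mGal
Δg_SB(B) = 978184.31 − 978541.49 + 0.3086×1982.7 − 0.04193×2.45×1982.7 = 51.00 mGal
Difference = 51.00 − (55.40) = -4.40 mGal

-4.4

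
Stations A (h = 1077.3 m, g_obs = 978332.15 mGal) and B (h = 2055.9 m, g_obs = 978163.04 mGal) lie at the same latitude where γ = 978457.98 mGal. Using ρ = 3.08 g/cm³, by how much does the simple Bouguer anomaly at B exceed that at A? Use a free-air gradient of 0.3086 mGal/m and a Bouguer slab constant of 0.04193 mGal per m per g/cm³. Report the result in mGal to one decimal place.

Δg_SB(A) = 978332.15 − 978457.98 + 0.3086×1077.3 − 0.04193×3.08×1077.3 = 67.50 mGal
Δg_SB(B) = 978163.04 − 978457.98 + 0.3086×2055.9 − 0.04193×3.08×2055.9 = 74.00 mGal
Difference = 74.00 − (67.50) = 6.50 mGal

6.5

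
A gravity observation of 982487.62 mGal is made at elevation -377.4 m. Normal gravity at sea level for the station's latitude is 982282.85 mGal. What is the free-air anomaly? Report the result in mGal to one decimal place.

Free-air correction = 0.3086 × -377.4 = -116.47 mGal
Free-air anomaly = 982487.62 − 982282.85 + (-116.47) = 88.30 mGal

88.3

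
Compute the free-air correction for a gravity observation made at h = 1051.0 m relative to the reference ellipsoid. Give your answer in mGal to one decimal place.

324.3

Free-air correction = 0.3086 × 1051.0 = 324.3 mGal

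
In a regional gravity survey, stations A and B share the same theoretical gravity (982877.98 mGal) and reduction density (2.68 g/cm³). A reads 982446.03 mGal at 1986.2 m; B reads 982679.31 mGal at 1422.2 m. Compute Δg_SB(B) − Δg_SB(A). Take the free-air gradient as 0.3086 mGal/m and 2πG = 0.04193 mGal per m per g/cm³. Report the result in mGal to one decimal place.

Δg_SB(A) = 982446.03 − 982877.98 + 0.3086×1986.2 − 0.04193×2.68×1986.2 = -42.20 mGal
Δg_SB(B) = 982679.31 − 982877.98 + 0.3086×1422.2 − 0.04193×2.68×1422.2 = 80.40 mGal
Difference = 80.40 − (-42.20) = 122.60 mGal

122.6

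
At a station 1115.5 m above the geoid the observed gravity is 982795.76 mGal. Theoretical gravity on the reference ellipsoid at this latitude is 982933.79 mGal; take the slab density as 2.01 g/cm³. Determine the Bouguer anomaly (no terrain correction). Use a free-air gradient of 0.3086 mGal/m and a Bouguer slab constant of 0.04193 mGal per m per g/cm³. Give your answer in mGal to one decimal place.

112.2

Free-air correction = 0.3086 × 1115.5 = 344.24 mGal
Free-air anomaly = 982795.76 − 982933.79 + (344.24) = 206.21 mGal
Bouguer slab correction = 0.04193 × 2.01 × 1115.5 = 94.01 mGal
Simple Bouguer anomaly = 206.21 − (94.01) = 112.20 mGal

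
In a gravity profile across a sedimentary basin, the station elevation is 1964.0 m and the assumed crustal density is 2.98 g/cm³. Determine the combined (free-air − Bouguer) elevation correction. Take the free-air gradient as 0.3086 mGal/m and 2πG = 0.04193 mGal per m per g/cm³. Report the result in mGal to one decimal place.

Combined gradient = 0.3086 − 0.04193 × 2.98 = 0.1836486 mGal/m
Combined elevation correction = 0.1836486 × 1964.0 = 360.7 mGal

360.7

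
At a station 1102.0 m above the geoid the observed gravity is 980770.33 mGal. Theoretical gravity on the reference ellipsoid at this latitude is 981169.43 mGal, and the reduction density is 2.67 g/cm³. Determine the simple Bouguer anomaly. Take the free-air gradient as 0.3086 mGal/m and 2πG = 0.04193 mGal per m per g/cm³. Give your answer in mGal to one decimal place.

-182.4

Free-air correction = 0.3086 × 1102.0 = 340.08 mGal
Free-air anomaly = 980770.33 − 981169.43 + (340.08) = -59.02 mGal
Bouguer slab correction = 0.04193 × 2.67 × 1102.0 = 123.37 mGal
Simple Bouguer anomaly = -59.02 − (123.37) = -182.39 mGal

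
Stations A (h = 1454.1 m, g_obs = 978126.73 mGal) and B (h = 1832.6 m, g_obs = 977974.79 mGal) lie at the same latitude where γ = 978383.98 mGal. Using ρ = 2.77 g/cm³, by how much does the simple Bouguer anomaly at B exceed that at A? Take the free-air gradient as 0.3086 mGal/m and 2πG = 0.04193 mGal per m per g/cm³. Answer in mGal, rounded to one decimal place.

Δg_SB(A) = 978126.73 − 978383.98 + 0.3086×1454.1 − 0.04193×2.77×1454.1 = 22.60 mGal
Δg_SB(B) = 977974.79 − 978383.98 + 0.3086×1832.6 − 0.04193×2.77×1832.6 = -56.50 mGal
Difference = -56.50 − (22.60) = -79.10 mGal

-79.1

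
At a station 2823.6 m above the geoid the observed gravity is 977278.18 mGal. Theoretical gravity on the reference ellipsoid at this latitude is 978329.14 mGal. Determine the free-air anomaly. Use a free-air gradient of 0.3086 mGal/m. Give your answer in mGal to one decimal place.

Free-air correction = 0.3086 × 2823.6 = 871.36 mGal
Free-air anomaly = 977278.18 − 978329.14 + (871.36) = -179.60 mGal

-179.6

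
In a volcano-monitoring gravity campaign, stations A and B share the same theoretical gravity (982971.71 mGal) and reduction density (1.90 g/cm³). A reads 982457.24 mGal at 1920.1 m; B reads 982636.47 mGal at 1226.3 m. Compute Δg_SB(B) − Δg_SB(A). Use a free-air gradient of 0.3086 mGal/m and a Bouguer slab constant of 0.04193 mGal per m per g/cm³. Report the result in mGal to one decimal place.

20.4

Δg_SB(A) = 982457.24 − 982971.71 + 0.3086×1920.1 − 0.04193×1.90×1920.1 = -74.90 mGal
Δg_SB(B) = 982636.47 − 982971.71 + 0.3086×1226.3 − 0.04193×1.90×1226.3 = -54.50 mGal
Difference = -54.50 − (-74.90) = 20.40 mGal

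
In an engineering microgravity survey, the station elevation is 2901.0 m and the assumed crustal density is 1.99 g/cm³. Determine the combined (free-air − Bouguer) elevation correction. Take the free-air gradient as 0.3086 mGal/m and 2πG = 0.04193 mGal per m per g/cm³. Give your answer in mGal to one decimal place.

653.2

Combined gradient = 0.3086 − 0.04193 × 1.99 = 0.2251593 mGal/m
Combined elevation correction = 0.2251593 × 2901.0 = 653.2 mGal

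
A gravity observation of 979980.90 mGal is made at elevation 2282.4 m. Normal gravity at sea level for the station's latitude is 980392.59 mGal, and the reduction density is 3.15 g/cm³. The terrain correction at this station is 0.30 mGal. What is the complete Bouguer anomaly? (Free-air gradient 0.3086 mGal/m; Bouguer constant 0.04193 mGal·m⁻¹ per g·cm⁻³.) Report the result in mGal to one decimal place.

-8.5

Free-air correction = 0.3086 × 2282.4 = 704.35 mGal
Free-air anomaly = 979980.90 − 980392.59 + (704.35) = 292.66 mGal
Bouguer slab correction = 0.04193 × 3.15 × 2282.4 = 301.46 mGal
Simple Bouguer anomaly = 292.66 − (301.46) = -8.80 mGal
Complete Bouguer anomaly = -8.80 + 0.30 = -8.50 mGal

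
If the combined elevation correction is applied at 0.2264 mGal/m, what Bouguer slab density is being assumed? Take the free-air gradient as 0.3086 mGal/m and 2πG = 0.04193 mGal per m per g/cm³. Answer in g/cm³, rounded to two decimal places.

1.96

0.2264 = 0.3086 − 0.04193 × ρ
ρ = (0.3086 − 0.2264) / 0.04193 = 1.96 g/cm³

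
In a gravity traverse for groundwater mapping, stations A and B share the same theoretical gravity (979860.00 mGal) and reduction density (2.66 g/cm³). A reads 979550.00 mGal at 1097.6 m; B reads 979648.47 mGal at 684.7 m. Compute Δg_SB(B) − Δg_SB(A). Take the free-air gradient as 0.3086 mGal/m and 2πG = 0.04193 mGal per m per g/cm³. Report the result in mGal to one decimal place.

Δg_SB(A) = 979550.00 − 979860.00 + 0.3086×1097.6 − 0.04193×2.66×1097.6 = -93.70 mGal
Δg_SB(B) = 979648.47 − 979860.00 + 0.3086×684.7 − 0.04193×2.66×684.7 = -76.60 mGal
Difference = -76.60 − (-93.70) = 17.10 mGal

17.1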